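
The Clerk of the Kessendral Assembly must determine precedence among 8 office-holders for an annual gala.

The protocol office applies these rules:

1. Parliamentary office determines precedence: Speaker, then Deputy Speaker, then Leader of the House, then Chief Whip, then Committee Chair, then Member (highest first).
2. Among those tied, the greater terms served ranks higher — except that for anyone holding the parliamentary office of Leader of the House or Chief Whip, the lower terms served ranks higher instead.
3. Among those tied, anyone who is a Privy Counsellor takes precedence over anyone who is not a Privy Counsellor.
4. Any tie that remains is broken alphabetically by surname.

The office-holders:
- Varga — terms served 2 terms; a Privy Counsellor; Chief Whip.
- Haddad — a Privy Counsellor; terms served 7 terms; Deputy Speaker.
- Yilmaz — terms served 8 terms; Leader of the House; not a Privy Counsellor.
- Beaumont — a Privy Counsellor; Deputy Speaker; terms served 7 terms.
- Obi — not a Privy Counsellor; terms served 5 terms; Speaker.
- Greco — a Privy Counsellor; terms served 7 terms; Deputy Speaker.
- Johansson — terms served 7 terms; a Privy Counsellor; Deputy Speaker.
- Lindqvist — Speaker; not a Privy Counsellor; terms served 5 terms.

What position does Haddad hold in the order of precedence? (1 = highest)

5

By parliamentary office: Lindqvist and Obi (Speaker); then Beaumont, Greco, Haddad and Johansson (Deputy Speaker); then Yilmaz (Leader of the House); then Varga (Chief Whip).
Lindqvist and Obi both have terms served 5 terms, so the next rule applies.
Lindqvist and Obi are each not a Privy Counsellor, so the next rule applies.
Among Lindqvist and Obi, alphabetically by surname: Lindqvist before Obi.
Beaumont, Greco, Haddad and Johansson all have terms served 7 terms, so the next rule applies.
Beaumont, Greco, Haddad and Johansson are each a Privy Counsellor, so the next rule applies.
Among Beaumont, Greco, Haddad and Johansson, alphabetically by surname: Beaumont before Greco before Haddad before Johansson.
Order: Lindqvist, Obi, Beaumont, Greco, Haddad, Johansson, Yilmaz, Varga. So position 5.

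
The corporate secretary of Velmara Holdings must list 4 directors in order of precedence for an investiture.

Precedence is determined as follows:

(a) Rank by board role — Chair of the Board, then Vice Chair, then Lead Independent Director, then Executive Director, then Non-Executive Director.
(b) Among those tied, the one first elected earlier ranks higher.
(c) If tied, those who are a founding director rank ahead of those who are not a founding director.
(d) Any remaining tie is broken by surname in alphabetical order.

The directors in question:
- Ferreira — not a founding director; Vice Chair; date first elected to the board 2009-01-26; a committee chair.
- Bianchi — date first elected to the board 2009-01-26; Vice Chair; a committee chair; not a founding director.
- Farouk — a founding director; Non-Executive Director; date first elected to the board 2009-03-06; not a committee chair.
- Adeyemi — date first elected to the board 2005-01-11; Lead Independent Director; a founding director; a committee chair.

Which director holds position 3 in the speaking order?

By board role: Bianchi and Ferreira (Vice Chair); then Adeyemi (Lead Independent Director); then Farouk (Non-Executive Director).
Bianchi and Ferreira both have date first elected to the board 2009-01-26, so the next rule applies.
Bianchi and Ferreira are each not a founding director, so the next rule applies.
Among Bianchi and Ferreira, alphabetically by surname: Bianchi before Ferreira.
Order: Bianchi, Ferreira, Adeyemi, Farouk.

Adeyemi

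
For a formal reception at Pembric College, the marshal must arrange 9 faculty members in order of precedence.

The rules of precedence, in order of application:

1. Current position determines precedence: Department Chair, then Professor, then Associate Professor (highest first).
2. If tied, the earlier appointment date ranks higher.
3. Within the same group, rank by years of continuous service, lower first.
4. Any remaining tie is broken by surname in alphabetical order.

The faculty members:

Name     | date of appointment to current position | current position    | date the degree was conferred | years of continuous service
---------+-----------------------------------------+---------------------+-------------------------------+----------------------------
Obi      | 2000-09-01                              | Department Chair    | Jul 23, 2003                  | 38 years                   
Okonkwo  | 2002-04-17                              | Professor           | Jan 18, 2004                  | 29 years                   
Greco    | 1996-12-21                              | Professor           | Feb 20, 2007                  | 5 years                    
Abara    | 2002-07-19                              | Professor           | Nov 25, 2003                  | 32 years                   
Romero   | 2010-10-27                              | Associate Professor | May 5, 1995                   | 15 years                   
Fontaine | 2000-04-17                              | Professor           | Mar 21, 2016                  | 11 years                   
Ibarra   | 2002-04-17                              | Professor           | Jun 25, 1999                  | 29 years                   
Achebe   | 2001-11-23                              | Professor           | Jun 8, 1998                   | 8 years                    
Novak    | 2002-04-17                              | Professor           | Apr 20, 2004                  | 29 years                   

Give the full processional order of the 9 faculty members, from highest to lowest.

By current position: Obi (Department Chair); then Greco, Fontaine, Achebe, Ibarra, Novak, Okonkwo and Abara (Professor); then Romero (Associate Professor).
Among Greco, Fontaine, Achebe, Ibarra, Novak, Okonkwo and Abara, by date of appointment to current position (earlier first): Greco (1996-12-21) before Fontaine (2000-04-17) before Achebe (2001-11-23) before Ibarra, Novak and Okonkwo (2002-04-17) before Abara (2002-07-19).
Ibarra, Novak and Okonkwo all have years of continuous service 29 years, so the next rule applies.
Among Ibarra, Novak and Okonkwo, alphabetically by surname: Ibarra before Novak before Okonkwo.
Full order: Obi, Greco, Fontaine, Achebe, Ibarra, Novak, Okonkwo, Abara, Romero.

Obi, Greco, Fontaine, Achebe, Ibarra, Novak, Okonkwo, Abara, Romero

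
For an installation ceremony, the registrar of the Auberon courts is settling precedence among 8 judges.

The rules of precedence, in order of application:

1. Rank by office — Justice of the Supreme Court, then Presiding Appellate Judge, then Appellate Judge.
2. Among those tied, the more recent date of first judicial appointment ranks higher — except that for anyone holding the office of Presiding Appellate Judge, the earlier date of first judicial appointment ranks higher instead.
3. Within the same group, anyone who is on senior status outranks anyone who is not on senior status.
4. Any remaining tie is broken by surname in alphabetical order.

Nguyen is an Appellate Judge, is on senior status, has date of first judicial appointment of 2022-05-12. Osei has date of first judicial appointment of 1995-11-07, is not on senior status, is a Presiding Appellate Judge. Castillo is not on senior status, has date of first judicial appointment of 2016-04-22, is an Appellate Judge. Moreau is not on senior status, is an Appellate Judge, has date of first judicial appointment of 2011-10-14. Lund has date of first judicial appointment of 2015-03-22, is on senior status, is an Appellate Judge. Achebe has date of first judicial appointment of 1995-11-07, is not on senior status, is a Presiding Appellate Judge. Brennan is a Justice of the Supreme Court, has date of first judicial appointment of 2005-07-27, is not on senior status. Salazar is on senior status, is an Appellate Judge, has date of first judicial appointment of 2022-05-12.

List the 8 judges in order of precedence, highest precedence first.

Brennan, Achebe, Osei, Nguyen, Salazar, Castillo, Lund, Moreau

By office: Brennan (Justice of the Supreme Court); then Achebe and Osei (Presiding Appellate Judge); then Nguyen, Salazar, Castillo, Lund and Moreau (Appellate Judge).
Achebe and Osei both have date of first judicial appointment 1995-11-07, so the next rule applies.
Achebe and Osei are each not on senior status, so the next rule applies.
Among Achebe and Osei, alphabetically by surname: Achebe before Osei.
Among Nguyen, Salazar, Castillo, Lund and Moreau, by date of first judicial appointment (later first): Nguyen and Salazar (2022-05-12) before Castillo (2016-04-22) before Lund (2015-03-22) before Moreau (2011-10-14).
Nguyen and Salazar are each on senior status, so the next rule applies.
Among Nguyen and Salazar, alphabetically by surname: Nguyen before Salazar.
Full order: Brennan, Achebe, Osei, Nguyen, Salazar, Castillo, Lund, Moreau.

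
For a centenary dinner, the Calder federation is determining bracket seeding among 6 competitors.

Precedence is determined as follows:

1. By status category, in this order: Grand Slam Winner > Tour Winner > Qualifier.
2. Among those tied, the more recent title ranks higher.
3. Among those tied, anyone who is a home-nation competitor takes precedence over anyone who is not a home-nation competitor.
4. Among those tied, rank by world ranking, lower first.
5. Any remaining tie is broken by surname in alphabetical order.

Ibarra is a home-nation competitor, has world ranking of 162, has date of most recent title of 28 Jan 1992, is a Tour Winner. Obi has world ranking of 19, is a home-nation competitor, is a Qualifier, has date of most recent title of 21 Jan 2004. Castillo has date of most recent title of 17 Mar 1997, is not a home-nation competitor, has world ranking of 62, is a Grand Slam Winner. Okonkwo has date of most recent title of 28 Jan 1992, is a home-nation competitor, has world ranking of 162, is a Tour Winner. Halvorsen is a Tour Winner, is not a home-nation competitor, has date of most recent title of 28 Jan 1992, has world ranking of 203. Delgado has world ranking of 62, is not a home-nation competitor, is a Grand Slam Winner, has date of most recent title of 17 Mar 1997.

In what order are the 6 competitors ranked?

By status category: Castillo and Delgado (Grand Slam Winner); then Ibarra, Okonkwo and Halvorsen (Tour Winner); then Obi (Qualifier).
Castillo and Delgado both have date of most recent title 17 Mar 1997, so the next rule applies.
Castillo and Delgado are each not a home-nation competitor, so the next rule applies.
Castillo and Delgado both have world ranking 62, so the next rule applies.
Among Castillo and Delgado, alphabetically by surname: Castillo before Delgado.
Ibarra, Okonkwo and Halvorsen all have date of most recent title 28 Jan 1992, so the next rule applies.
Among Ibarra, Okonkwo and Halvorsen, a home-nation competitor before not a home-nation competitor: Ibarra and Okonkwo (a home-nation competitor) before Halvorsen (not a home-nation competitor).
Ibarra and Okonkwo both have world ranking 162, so the next rule applies.
Among Ibarra and Okonkwo, alphabetically by surname: Ibarra before Okonkwo.
Full order: Castillo, Delgado, Ibarra, Okonkwo, Halvorsen, Obi.

Castillo, Delgado, Ibarra, Okonkwo, Halvorsen, Obi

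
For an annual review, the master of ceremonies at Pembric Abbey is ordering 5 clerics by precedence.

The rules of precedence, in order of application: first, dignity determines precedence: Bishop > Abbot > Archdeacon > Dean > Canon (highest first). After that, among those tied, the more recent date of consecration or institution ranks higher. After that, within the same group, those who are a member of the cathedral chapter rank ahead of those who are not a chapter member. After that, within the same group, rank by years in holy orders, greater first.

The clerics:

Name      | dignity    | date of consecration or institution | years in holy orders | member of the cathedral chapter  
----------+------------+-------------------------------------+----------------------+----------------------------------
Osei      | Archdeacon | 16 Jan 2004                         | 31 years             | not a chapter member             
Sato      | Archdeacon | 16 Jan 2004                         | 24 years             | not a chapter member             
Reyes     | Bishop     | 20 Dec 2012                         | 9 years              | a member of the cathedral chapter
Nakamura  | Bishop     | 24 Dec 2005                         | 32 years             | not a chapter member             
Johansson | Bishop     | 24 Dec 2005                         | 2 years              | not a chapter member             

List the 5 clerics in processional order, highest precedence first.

By dignity: Reyes, Nakamura and Johansson (Bishop); then Osei and Sato (Archdeacon).
Among Reyes, Nakamura and Johansson, by date of consecration or institution (later first): Reyes (20 Dec 2012) before Nakamura and Johansson (24 Dec 2005).
Nakamura and Johansson are each not a chapter member, so the next rule applies.
Among Nakamura and Johansson, by years in holy orders (higher first): Nakamura (32 years) before Johansson (2 years).
Osei and Sato both have date of consecration or institution 16 Jan 2004, so the next rule applies.
Osei and Sato are each not a chapter member, so the next rule applies.
Among Osei and Sato, by years in holy orders (higher first): Osei (31 years) before Sato (24 years).
Full order: Reyes, Nakamura, Johansson, Osei, Sato.

Reyes, Nakamura, Johansson, Osei, Sato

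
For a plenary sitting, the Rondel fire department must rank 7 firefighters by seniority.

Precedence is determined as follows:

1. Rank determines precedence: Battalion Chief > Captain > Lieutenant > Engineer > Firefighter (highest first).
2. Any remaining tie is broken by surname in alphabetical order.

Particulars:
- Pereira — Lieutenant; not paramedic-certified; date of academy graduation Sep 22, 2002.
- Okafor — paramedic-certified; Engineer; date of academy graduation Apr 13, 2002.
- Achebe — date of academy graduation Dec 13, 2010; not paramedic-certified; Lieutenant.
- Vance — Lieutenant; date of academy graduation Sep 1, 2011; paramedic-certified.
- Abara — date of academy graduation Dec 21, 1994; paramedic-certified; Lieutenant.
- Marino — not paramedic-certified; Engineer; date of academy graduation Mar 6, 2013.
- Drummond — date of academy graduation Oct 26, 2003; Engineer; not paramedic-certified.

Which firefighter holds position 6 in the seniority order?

By rank: Abara, Achebe, Pereira and Vance (Lieutenant); then Drummond, Marino and Okafor (Engineer).
Among Abara, Achebe, Pereira and Vance, alphabetically by surname: Abara before Achebe before Pereira before Vance.
Among Drummond, Marino and Okafor, alphabetically by surname: Drummond before Marino before Okafor.
Order: Abara, Achebe, Pereira, Vance, Drummond, Marino, Okafor.

Marino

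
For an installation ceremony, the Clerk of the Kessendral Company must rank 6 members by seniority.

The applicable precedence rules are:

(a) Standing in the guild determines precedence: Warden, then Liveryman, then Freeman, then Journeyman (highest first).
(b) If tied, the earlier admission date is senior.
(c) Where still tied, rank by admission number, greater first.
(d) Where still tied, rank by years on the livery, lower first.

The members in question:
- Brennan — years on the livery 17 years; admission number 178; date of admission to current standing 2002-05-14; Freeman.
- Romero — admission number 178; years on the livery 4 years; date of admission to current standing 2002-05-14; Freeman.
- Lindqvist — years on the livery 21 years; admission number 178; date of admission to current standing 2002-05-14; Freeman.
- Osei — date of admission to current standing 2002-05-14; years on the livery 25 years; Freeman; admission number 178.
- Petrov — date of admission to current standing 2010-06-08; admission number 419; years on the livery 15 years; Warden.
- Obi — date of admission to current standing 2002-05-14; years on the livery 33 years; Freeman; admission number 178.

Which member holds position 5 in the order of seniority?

Osei

By standing in the guild: Petrov (Warden); then Romero, Brennan, Lindqvist, Osei and Obi (Freeman).
Romero, Brennan, Lindqvist, Osei and Obi all have date of admission to current standing 2002-05-14, so the next rule applies.
Romero, Brennan, Lindqvist, Osei and Obi all have admission number 178, so the next rule applies.
Among Romero, Brennan, Lindqvist, Osei and Obi, by years on the livery (lower first): Romero (4 years) before Brennan (17 years) before Lindqvist (21 years) before Osei (25 years) before Obi (33 years).
Order: Petrov, Romero, Brennan, Lindqvist, Osei, Obi.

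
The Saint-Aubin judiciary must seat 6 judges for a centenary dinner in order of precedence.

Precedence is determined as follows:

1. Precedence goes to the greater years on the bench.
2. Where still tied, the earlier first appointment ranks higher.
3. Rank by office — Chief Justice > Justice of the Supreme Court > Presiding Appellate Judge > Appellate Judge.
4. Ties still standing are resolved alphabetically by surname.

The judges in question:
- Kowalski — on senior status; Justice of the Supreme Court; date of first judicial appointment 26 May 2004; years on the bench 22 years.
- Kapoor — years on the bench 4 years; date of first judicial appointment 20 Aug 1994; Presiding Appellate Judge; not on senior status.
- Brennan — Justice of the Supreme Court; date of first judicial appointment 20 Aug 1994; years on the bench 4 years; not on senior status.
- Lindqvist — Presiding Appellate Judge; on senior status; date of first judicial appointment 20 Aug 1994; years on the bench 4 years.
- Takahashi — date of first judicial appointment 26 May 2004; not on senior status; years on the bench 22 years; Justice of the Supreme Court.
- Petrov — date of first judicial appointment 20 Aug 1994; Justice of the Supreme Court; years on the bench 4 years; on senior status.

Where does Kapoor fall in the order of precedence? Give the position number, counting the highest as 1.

By years on the bench (higher first): Kowalski and Takahashi (both 22 years); then Brennan, Petrov, Kapoor and Lindqvist (each 4 years).
Kowalski and Takahashi both have date of first judicial appointment 26 May 2004, so the next rule applies.
Kowalski and Takahashi are each Justice of the Supreme Court, so the next rule applies.
Among Kowalski and Takahashi, alphabetically by surname: Kowalski before Takahashi.
Brennan, Petrov, Kapoor and Lindqvist all have date of first judicial appointment 20 Aug 1994, so the next rule applies.
Among Brennan, Petrov, Kapoor and Lindqvist, by office: Brennan and Petrov (Justice of the Supreme Court) before Kapoor and Lindqvist (Presiding Appellate Judge).
Among Brennan and Petrov, alphabetically by surname: Brennan before Petrov.
Among Kapoor and Lindqvist, alphabetically by surname: Kapoor before Lindqvist.
Order: Kowalski, Takahashi, Brennan, Petrov, Kapoor, Lindqvist. So position 5.

5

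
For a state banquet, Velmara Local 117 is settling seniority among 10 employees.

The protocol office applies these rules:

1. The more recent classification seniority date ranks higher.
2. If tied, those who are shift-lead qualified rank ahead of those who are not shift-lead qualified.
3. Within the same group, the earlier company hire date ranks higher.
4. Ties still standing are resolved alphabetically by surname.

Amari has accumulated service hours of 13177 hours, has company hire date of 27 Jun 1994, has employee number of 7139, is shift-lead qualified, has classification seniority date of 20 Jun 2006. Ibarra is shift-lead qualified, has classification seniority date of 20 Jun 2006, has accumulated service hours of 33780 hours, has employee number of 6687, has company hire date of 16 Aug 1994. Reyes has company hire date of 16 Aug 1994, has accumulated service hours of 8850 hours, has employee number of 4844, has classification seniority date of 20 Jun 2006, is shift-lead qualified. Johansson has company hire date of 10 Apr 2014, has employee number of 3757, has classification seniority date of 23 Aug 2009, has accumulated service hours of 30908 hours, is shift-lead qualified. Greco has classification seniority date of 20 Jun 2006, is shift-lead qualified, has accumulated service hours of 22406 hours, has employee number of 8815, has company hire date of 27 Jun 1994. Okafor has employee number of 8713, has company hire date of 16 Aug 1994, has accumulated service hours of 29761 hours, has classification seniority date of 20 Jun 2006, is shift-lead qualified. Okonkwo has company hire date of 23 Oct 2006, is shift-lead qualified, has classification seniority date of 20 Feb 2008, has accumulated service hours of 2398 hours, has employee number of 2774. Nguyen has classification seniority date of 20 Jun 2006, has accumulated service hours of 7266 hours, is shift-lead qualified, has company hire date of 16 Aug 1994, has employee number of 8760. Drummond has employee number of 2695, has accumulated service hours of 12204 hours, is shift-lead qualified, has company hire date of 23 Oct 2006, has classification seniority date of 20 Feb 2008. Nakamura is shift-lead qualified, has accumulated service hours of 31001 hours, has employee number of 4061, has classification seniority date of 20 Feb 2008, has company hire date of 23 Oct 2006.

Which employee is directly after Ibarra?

Nguyen

By classification seniority date (later first): Johansson (23 Aug 2009); then Drummond, Nakamura and Okonkwo (each 20 Feb 2008); then Amari, Greco, Ibarra, Nguyen, Okafor and Reyes (each 20 Jun 2006).
Drummond, Nakamura and Okonkwo are each shift-lead qualified, so the next rule applies.
Drummond, Nakamura and Okonkwo all have company hire date 23 Oct 2006, so the next rule applies.
Among Drummond, Nakamura and Okonkwo, alphabetically by surname: Drummond before Nakamura before Okonkwo.
Amari, Greco, Ibarra, Nguyen, Okafor and Reyes are each shift-lead qualified, so the next rule applies.
Among Amari, Greco, Ibarra, Nguyen, Okafor and Reyes, by company hire date (earlier first): Amari and Greco (27 Jun 1994) before Ibarra, Nguyen, Okafor and Reyes (16 Aug 1994).
Among Amari and Greco, alphabetically by surname: Amari before Greco.
Among Ibarra, Nguyen, Okafor and Reyes, alphabetically by surname: Ibarra before Nguyen before Okafor before Reyes.
Order: Johansson, Drummond, Nakamura, Okonkwo, Amari, Greco, Ibarra, Nguyen, Okafor, Reyes.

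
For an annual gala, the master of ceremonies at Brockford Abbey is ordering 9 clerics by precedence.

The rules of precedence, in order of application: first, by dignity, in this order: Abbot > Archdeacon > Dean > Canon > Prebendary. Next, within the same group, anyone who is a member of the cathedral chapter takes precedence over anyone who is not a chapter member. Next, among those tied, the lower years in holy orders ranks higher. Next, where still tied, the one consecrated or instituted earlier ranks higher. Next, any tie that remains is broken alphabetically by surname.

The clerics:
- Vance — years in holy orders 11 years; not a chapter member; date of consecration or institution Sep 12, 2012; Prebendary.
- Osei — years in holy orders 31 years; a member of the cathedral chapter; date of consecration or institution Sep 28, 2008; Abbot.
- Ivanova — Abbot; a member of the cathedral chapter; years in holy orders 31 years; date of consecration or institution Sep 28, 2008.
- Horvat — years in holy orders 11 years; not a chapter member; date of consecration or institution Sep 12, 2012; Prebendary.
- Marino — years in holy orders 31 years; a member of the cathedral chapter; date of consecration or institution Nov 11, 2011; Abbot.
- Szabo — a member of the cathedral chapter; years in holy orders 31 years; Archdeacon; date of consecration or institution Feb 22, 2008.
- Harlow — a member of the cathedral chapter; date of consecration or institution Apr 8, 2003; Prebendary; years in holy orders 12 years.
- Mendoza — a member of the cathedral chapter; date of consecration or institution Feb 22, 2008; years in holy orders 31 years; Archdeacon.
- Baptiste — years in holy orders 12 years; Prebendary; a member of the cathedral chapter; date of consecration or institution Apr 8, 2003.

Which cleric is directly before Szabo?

By dignity: Ivanova, Osei and Marino (Abbot); then Mendoza and Szabo (Archdeacon); then Baptiste, Harlow, Horvat and Vance (Prebendary).
Ivanova, Osei and Marino are each a member of the cathedral chapter, so the next rule applies.
Ivanova, Osei and Marino all have years in holy orders 31 years, so the next rule applies.
Among Ivanova, Osei and Marino, by date of consecration or institution (earlier first): Ivanova and Osei (Sep 28, 2008) before Marino (Nov 11, 2011).
Among Ivanova and Osei, alphabetically by surname: Ivanova before Osei.
Mendoza and Szabo are each a member of the cathedral chapter, so the next rule applies.
Mendoza and Szabo both have years in holy orders 31 years, so the next rule applies.
Mendoza and Szabo both have date of consecration or institution Feb 22, 2008, so the next rule applies.
Among Mendoza and Szabo, alphabetically by surname: Mendoza before Szabo.
Among Baptiste, Harlow, Horvat and Vance, a member of the cathedral chapter before not a chapter member: Baptiste and Harlow (a member of the cathedral chapter) before Horvat and Vance (not a chapter member).
Baptiste and Harlow both have years in holy orders 12 years, so the next rule applies.
Baptiste and Harlow both have date of consecration or institution Apr 8, 2003, so the next rule applies.
Among Baptiste and Harlow, alphabetically by surname: Baptiste before Harlow.
Horvat and Vance both have years in holy orders 11 years, so the next rule applies.
Horvat and Vance both have date of consecration or institution Sep 12, 2012, so the next rule applies.
Among Horvat and Vance, alphabetically by surname: Horvat before Vance.
Order: Ivanova, Osei, Marino, Mendoza, Szabo, Baptiste, Harlow, Horvat, Vance.

Mendoza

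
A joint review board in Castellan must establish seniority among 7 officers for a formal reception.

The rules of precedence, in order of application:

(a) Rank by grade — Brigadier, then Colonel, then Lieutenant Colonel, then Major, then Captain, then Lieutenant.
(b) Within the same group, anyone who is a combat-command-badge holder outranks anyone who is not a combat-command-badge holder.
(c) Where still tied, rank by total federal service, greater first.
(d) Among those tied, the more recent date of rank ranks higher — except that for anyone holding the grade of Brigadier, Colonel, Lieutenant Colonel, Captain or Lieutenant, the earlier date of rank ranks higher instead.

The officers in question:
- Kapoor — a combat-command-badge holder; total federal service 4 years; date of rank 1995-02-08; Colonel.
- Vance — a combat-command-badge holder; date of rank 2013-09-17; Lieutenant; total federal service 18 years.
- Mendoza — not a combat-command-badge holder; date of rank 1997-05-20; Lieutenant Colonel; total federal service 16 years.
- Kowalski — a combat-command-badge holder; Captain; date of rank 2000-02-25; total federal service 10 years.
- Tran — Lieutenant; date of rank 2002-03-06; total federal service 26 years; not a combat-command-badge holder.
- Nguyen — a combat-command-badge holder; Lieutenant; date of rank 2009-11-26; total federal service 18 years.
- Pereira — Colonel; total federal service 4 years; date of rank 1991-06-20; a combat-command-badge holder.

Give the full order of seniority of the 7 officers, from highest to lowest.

Pereira, Kapoor, Mendoza, Kowalski, Nguyen, Vance, Tran

By grade: Pereira and Kapoor (Colonel); then Mendoza (Lieutenant Colonel); then Kowalski (Captain); then Nguyen, Vance and Tran (Lieutenant).
Pereira and Kapoor are each a combat-command-badge holder, so the next rule applies.
Pereira and Kapoor both have total federal service 4 years, so the next rule applies.
Among Pereira and Kapoor, by date of rank (earlier first) (reversed rule for this group): Pereira (1991-06-20) before Kapoor (1995-02-08).
Among Nguyen, Vance and Tran, a combat-command-badge holder before not a combat-command-badge holder: Nguyen and Vance (a combat-command-badge holder) before Tran (not a combat-command-badge holder).
Nguyen and Vance both have total federal service 18 years, so the next rule applies.
Among Nguyen and Vance, by date of rank (earlier first) (reversed rule for this group): Nguyen (2009-11-26) before Vance (2013-09-17).
Full order: Pereira, Kapoor, Mendoza, Kowalski, Nguyen, Vance, Tran.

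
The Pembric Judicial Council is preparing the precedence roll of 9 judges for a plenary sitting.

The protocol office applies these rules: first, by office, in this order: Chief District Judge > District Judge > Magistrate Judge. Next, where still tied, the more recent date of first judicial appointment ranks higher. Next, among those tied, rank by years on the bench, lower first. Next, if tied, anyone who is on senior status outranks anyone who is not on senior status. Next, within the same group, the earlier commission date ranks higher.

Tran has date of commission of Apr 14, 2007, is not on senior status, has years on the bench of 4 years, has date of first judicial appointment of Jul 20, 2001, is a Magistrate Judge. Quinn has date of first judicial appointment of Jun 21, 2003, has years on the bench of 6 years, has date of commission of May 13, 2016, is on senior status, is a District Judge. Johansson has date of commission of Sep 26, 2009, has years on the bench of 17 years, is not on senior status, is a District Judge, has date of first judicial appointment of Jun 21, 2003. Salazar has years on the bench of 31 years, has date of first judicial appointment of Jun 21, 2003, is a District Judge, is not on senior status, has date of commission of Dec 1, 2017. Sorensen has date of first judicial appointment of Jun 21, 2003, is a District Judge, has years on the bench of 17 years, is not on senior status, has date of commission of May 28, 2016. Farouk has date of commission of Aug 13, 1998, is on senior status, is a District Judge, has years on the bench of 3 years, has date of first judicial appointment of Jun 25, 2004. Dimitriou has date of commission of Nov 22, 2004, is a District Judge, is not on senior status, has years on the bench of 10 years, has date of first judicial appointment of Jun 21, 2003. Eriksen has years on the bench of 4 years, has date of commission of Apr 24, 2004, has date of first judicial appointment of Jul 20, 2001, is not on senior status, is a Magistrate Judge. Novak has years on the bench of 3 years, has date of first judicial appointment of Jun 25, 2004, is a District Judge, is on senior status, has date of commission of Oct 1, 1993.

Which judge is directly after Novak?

By office: Novak, Farouk, Quinn, Dimitriou, Johansson, Sorensen and Salazar (District Judge); then Eriksen and Tran (Magistrate Judge).
Among Novak, Farouk, Quinn, Dimitriou, Johansson, Sorensen and Salazar, by date of first judicial appointment (later first): Novak and Farouk (Jun 25, 2004) before Quinn, Dimitriou, Johansson, Sorensen and Salazar (Jun 21, 2003).
Novak and Farouk both have years on the bench 3 years, so the next rule applies.
Novak and Farouk are each on senior status, so the next rule applies.
Among Novak and Farouk, by date of commission (earlier first): Novak (Oct 1, 1993) before Farouk (Aug 13, 1998).
Among Quinn, Dimitriou, Johansson, Sorensen and Salazar, by years on the bench (lower first): Quinn (6 years) before Dimitriou (10 years) before Johansson and Sorensen (17 years) before Salazar (31 years).
Johansson and Sorensen are each not on senior status, so the next rule applies.
Among Johansson and Sorensen, by date of commission (earlier first): Johansson (Sep 26, 2009) before Sorensen (May 28, 2016).
Eriksen and Tran both have date of first judicial appointment Jul 20, 2001, so the next rule applies.
Eriksen and Tran both have years on the bench 4 years, so the next rule applies.
Eriksen and Tran are each not on senior status, so the next rule applies.
Among Eriksen and Tran, by date of commission (earlier first): Eriksen (Apr 24, 2004) before Tran (Apr 14, 2007).
Order: Novak, Farouk, Quinn, Dimitriou, Johansson, Sorensen, Salazar, Eriksen, Tran.

Farouk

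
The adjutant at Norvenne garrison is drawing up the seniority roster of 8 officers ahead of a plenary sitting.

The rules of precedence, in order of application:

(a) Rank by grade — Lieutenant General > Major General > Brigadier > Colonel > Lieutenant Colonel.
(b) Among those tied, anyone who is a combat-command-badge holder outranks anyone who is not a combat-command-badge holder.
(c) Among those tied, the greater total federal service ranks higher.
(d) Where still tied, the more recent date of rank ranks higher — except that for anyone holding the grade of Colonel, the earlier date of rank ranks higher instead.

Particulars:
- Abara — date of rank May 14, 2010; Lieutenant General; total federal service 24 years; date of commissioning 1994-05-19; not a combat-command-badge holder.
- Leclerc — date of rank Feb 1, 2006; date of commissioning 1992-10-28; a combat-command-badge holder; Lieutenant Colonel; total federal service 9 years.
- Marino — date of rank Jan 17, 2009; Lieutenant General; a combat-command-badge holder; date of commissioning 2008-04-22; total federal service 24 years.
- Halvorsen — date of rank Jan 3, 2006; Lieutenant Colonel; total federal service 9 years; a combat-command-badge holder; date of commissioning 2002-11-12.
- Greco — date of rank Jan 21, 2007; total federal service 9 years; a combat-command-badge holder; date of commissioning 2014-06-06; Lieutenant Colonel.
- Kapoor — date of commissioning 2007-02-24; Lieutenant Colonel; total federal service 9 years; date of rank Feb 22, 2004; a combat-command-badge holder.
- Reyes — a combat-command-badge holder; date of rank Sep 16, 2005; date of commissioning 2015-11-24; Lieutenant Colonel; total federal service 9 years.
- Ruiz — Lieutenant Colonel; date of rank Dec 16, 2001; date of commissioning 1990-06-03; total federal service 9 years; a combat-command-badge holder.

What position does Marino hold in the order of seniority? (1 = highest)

1

By grade: Marino and Abara (Lieutenant General); then Greco, Leclerc, Halvorsen, Reyes, Kapoor and Ruiz (Lieutenant Colonel).
Among Marino and Abara, a combat-command-badge holder before not a combat-command-badge holder: Marino (a combat-command-badge holder) before Abara (not a combat-command-badge holder).
Greco, Leclerc, Halvorsen, Reyes, Kapoor and Ruiz are each a combat-command-badge holder, so the next rule applies.
Greco, Leclerc, Halvorsen, Reyes, Kapoor and Ruiz all have total federal service 9 years, so the next rule applies.
Among Greco, Leclerc, Halvorsen, Reyes, Kapoor and Ruiz, by date of rank (later first): Greco (Jan 21, 2007) before Leclerc (Feb 1, 2006) before Halvorsen (Jan 3, 2006) before Reyes (Sep 16, 2005) before Kapoor (Feb 22, 2004) before Ruiz (Dec 16, 2001).
Order: Marino, Abara, Greco, Leclerc, Halvorsen, Reyes, Kapoor, Ruiz. So position 1.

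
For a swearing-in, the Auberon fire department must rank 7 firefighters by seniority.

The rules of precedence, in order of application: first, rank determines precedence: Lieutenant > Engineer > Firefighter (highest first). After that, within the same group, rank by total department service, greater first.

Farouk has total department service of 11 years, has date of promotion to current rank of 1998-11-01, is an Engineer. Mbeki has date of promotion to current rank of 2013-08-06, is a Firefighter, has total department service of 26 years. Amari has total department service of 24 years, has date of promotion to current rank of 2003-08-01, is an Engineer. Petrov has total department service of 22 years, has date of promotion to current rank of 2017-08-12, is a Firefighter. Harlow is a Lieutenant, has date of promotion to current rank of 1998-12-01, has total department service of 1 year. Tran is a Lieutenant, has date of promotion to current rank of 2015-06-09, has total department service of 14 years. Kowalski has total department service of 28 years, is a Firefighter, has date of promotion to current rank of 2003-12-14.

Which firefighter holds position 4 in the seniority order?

Farouk

By rank: Tran and Harlow (Lieutenant); then Amari and Farouk (Engineer); then Kowalski, Mbeki and Petrov (Firefighter).
Among Tran and Harlow, by total department service (higher first): Tran (14 years) before Harlow (1 year).
Among Amari and Farouk, by total department service (higher first): Amari (24 years) before Farouk (11 years).
Among Kowalski, Mbeki and Petrov, by total department service (higher first): Kowalski (28 years) before Mbeki (26 years) before Petrov (22 years).
Order: Tran, Harlow, Amari, Farouk, Kowalski, Mbeki, Petrov.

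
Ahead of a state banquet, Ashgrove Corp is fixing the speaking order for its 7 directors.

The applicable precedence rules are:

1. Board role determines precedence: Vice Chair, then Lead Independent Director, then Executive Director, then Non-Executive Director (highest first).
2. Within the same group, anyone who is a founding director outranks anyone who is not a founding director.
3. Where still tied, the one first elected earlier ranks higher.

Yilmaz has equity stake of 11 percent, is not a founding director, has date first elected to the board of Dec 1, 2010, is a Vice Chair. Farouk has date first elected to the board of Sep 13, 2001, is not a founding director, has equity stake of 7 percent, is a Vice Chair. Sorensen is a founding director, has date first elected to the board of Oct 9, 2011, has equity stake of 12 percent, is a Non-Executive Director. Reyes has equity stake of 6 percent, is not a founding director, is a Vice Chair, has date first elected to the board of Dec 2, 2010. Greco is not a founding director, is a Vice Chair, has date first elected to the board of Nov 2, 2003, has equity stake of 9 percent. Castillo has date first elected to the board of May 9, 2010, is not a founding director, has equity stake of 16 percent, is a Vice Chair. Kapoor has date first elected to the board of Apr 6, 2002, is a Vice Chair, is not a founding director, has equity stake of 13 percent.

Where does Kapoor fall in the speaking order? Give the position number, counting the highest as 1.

2

By board role: Farouk, Kapoor, Greco, Castillo, Yilmaz and Reyes (Vice Chair); then Sorensen (Non-Executive Director).
Farouk, Kapoor, Greco, Castillo, Yilmaz and Reyes are each not a founding director, so the next rule applies.
Among Farouk, Kapoor, Greco, Castillo, Yilmaz and Reyes, by date first elected to the board (earlier first): Farouk (Sep 13, 2001) before Kapoor (Apr 6, 2002) before Greco (Nov 2, 2003) before Castillo (May 9, 2010) before Yilmaz (Dec 1, 2010) before Reyes (Dec 2, 2010).
Order: Farouk, Kapoor, Greco, Castillo, Yilmaz, Reyes, Sorensen. So position 2.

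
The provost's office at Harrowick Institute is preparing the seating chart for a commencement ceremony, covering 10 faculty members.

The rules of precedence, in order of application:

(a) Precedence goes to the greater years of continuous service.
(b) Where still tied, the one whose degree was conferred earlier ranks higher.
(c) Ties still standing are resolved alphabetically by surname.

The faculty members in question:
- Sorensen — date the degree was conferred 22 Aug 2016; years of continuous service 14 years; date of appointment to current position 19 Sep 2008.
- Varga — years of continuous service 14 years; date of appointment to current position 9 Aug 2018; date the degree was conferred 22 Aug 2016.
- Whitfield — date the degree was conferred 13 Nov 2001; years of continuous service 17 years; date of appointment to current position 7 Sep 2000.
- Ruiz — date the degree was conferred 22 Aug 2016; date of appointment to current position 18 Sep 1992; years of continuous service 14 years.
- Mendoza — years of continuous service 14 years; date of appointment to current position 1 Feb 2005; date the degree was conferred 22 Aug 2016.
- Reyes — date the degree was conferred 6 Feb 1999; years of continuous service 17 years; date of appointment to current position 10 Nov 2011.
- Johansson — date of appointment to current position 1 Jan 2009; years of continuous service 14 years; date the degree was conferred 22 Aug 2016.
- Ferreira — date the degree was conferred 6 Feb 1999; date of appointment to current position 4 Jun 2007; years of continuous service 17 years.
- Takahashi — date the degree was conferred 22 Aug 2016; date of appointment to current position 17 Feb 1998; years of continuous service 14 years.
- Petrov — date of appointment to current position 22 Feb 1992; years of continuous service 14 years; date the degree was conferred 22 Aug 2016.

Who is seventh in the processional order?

Ruiz

By years of continuous service (higher first): Ferreira, Reyes and Whitfield (each 17 years); then Johansson, Mendoza, Petrov, Ruiz, Sorensen, Takahashi and Varga (each 14 years).
Among Ferreira, Reyes and Whitfield, by date the degree was conferred (earlier first): Ferreira and Reyes (6 Feb 1999) before Whitfield (13 Nov 2001).
Among Ferreira and Reyes, alphabetically by surname: Ferreira before Reyes.
Johansson, Mendoza, Petrov, Ruiz, Sorensen, Takahashi and Varga all have date the degree was conferred 22 Aug 2016, so the next rule applies.
Among Johansson, Mendoza, Petrov, Ruiz, Sorensen, Takahashi and Varga, alphabetically by surname: Johansson before Mendoza before Petrov before Ruiz before Sorensen before Takahashi before Varga.
Order: Ferreira, Reyes, Whitfield, Johansson, Mendoza, Petrov, Ruiz, Sorensen, Takahashi, Varga.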